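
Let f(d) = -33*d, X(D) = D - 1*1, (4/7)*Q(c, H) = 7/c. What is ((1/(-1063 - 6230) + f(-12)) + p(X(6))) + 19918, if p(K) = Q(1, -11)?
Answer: 592957361/29172 ≈ 20326.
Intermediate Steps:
Q(c, H) = 49/(4*c) (Q(c, H) = 7*(7/c)/4 = 49/(4*c))
X(D) = -1 + D (X(D) = D - 1 = -1 + D)
p(K) = 49/4 (p(K) = (49/4)/1 = (49/4)*1 = 49/4)
((1/(-1063 - 6230) + f(-12)) + p(X(6))) + 19918 = ((1/(-1063 - 6230) - 33*(-12)) + 49/4) + 19918 = ((1/(-7293) + 396) + 49/4) + 19918 = ((-1/7293 + 396) + 49/4) + 19918 = (2888027/7293 + 49/4) + 19918 = 11909465/29172 + 19918 = 592957361/29172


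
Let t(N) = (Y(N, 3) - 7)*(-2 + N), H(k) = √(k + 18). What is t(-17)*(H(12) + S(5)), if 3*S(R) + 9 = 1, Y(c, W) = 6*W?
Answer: 1672/3 - 209*√30 ≈ -587.41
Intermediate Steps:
S(R) = -8/3 (S(R) = -3 + (⅓)*1 = -3 + ⅓ = -8/3)
H(k) = √(18 + k)
t(N) = -22 + 11*N (t(N) = (6*3 - 7)*(-2 + N) = (18 - 7)*(-2 + N) = 11*(-2 + N) = -22 + 11*N)
t(-17)*(H(12) + S(5)) = (-22 + 11*(-17))*(√(18 + 12) - 8/3) = (-22 - 187)*(√30 - 8/3) = -209*(-8/3 + √30) = 1672/3 - 209*√30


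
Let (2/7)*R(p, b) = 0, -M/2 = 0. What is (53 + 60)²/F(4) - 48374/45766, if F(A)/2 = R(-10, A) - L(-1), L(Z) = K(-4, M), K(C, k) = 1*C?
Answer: 291999531/183064 ≈ 1595.1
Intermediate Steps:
M = 0 (M = -2*0 = 0)
R(p, b) = 0 (R(p, b) = (7/2)*0 = 0)
K(C, k) = C
L(Z) = -4
F(A) = 8 (F(A) = 2*(0 - 1*(-4)) = 2*(0 + 4) = 2*4 = 8)
(53 + 60)²/F(4) - 48374/45766 = (53 + 60)²/8 - 48374/45766 = 113²*(⅛) - 48374*1/45766 = 12769*(⅛) - 24187/22883 = 12769/8 - 24187/22883 = 291999531/183064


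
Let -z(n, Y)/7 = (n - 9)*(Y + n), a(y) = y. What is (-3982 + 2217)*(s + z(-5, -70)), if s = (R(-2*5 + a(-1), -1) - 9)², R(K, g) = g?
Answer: 12796250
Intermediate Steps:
z(n, Y) = -7*(-9 + n)*(Y + n) (z(n, Y) = -7*(n - 9)*(Y + n) = -7*(-9 + n)*(Y + n))
s = 100 (s = (-1 - 9)² = (-10)² = 100)
(-3982 + 2217)*(s + z(-5, -70)) = (-3982 + 2217)*(100 + (-7*(-5)² + 63*(-70) + 63*(-5) - 7*(-70)*(-5))) = -1765*(100 + (-7*25 - 4410 - 315 - 2450)) = -1765*(100 + (-175 - 4410 - 315 - 2450)) = -1765*(100 - 7350) = -1765*(-7250) = 12796250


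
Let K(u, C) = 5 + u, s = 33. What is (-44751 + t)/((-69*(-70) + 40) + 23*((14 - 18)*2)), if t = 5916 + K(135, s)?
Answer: -545/66 ≈ -8.2576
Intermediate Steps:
t = 6056 (t = 5916 + (5 + 135) = 5916 + 140 = 6056)
(-44751 + t)/((-69*(-70) + 40) + 23*((14 - 18)*2)) = (-44751 + 6056)/((-69*(-70) + 40) + 23*((14 - 18)*2)) = -38695/((4830 + 40) + 23*(-4*2)) = -38695/(4870 + 23*(-8)) = -38695/(4870 - 184) = -38695/4686 = -38695*1/4686 = -545/66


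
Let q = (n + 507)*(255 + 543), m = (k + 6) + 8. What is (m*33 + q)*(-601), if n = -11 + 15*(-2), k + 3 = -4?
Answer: -223631499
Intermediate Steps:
k = -7 (k = -3 - 4 = -7)
m = 7 (m = (-7 + 6) + 8 = -1 + 8 = 7)
n = -41 (n = -11 - 30 = -41)
q = 371868 (q = (-41 + 507)*(255 + 543) = 466*798 = 371868)
(m*33 + q)*(-601) = (7*33 + 371868)*(-601) = (231 + 371868)*(-601) = 372099*(-601) = -223631499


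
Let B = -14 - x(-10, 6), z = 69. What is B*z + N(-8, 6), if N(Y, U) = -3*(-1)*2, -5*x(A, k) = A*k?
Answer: -1788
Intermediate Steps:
x(A, k) = -A*k/5
N(Y, U) = 6 (N(Y, U) = 3*2 = 6)
B = -26 (B = -14 - (-1)*(-10)*6/5 = -14 - 1*12 = -14 - 12 = -26)
B*z + N(-8, 6) = -26*69 + 6 = -1794 + 6 = -1788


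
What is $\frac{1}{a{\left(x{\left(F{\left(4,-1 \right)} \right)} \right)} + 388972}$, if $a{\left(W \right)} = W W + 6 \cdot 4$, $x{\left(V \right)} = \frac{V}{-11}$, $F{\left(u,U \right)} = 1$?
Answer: $\frac{121}{47068517} \approx 2.5707 \cdot 10^{-6}$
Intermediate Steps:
$x{\left(V \right)} = - \frac{V}{11}$ ($x{\left(V \right)} = V \left(- \frac{1}{11}\right) = - \frac{V}{11}$)
$a{\left(W \right)} = 24 + W^{2}$ ($a{\left(W \right)} = W^{2} + 24 = 24 + W^{2}$)
$\frac{1}{a{\left(x{\left(F{\left(4,-1 \right)} \right)} \right)} + 388972} = \frac{1}{\left(24 + \left(\left(- \frac{1}{11}\right) 1\right)^{2}\right) + 388972} = \frac{1}{\left(24 + \left(- \frac{1}{11}\right)^{2}\right) + 388972} = \frac{1}{\left(24 + \frac{1}{121}\right) + 388972} = \frac{1}{\frac{2905}{121} + 388972} = \frac{1}{\frac{47068517}{121}} = \frac{121}{47068517}$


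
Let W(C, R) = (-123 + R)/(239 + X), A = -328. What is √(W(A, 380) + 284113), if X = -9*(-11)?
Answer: √192060902/26 ≈ 533.02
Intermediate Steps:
X = 99
W(C, R) = -123/338 + R/338 (W(C, R) = (-123 + R)/(239 + 99) = (-123 + R)/338 = (-123 + R)*(1/338) = -123/338 + R/338)
√(W(A, 380) + 284113) = √((-123/338 + (1/338)*380) + 284113) = √((-123/338 + 190/169) + 284113) = √(257/338 + 284113) = √(96030451/338) = √192060902/26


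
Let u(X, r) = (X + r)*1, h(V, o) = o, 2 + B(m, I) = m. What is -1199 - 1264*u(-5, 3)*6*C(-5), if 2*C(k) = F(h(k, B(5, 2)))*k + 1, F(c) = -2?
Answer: 82225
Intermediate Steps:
B(m, I) = -2 + m
u(X, r) = X + r
C(k) = ½ - k (C(k) = (-2*k + 1)/2 = (1 - 2*k)/2 = ½ - k)
-1199 - 1264*u(-5, 3)*6*C(-5) = -1199 - 1264*(-5 + 3)*6*(½ - 1*(-5)) = -1199 - 1264*(-2*6)*(½ + 5) = -1199 - (-15168)*11/2 = -1199 - 1264*(-66) = -1199 + 83424 = 82225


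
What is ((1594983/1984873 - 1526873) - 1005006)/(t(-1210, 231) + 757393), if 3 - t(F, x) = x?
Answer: -5025456671384/1502876365045 ≈ -3.3439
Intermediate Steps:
t(F, x) = 3 - x
((1594983/1984873 - 1526873) - 1005006)/(t(-1210, 231) + 757393) = ((1594983/1984873 - 1526873) - 1005006)/((3 - 1*231) + 757393) = ((1594983*(1/1984873) - 1526873) - 1005006)/((3 - 231) + 757393) = ((1594983/1984873 - 1526873) - 1005006)/(-228 + 757393) = (-3030647397146/1984873 - 1005006)/757165 = -5025456671384/1984873*1/757165 = -5025456671384/1502876365045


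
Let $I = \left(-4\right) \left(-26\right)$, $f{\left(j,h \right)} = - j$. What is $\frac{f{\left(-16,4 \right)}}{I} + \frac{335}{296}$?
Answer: $\frac{4947}{3848} \approx 1.2856$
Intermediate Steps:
$I = 104$
$\frac{f{\left(-16,4 \right)}}{I} + \frac{335}{296} = \frac{\left(-1\right) \left(-16\right)}{104} + \frac{335}{296} = 16 \cdot \frac{1}{104} + 335 \cdot \frac{1}{296} = \frac{2}{13} + \frac{335}{296} = \frac{4947}{3848}$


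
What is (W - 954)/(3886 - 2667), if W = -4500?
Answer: -5454/1219 ≈ -4.4742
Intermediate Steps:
(W - 954)/(3886 - 2667) = (-4500 - 954)/(3886 - 2667) = -5454/1219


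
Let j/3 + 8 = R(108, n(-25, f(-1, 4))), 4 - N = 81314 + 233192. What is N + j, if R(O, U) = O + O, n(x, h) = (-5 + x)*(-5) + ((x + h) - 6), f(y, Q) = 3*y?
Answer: -313878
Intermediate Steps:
n(x, h) = 19 + h - 4*x (n(x, h) = (25 - 5*x) + ((h + x) - 6) = (25 - 5*x) + (-6 + h + x) = 19 + h - 4*x)
R(O, U) = 2*O
N = -314502 (N = 4 - (81314 + 233192) = 4 - 1*314506 = 4 - 314506 = -314502)
j = 624 (j = -24 + 3*(2*108) = -24 + 3*216 = -24 + 648 = 624)
N + j = -314502 + 624 = -313878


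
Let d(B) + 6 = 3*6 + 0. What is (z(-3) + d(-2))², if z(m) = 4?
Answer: 256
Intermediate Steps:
d(B) = 12 (d(B) = -6 + (3*6 + 0) = -6 + (18 + 0) = -6 + 18 = 12)
(z(-3) + d(-2))² = (4 + 12)² = 16² = 256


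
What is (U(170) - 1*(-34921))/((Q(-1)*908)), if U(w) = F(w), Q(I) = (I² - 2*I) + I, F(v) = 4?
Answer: 34925/1816 ≈ 19.232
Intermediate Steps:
Q(I) = I² - I
U(w) = 4
(U(170) - 1*(-34921))/((Q(-1)*908)) = (4 - 1*(-34921))/((-(-1 - 1)*908)) = (4 + 34921)/((-1*(-2)*908)) = 34925/((2*908)) = 34925/1816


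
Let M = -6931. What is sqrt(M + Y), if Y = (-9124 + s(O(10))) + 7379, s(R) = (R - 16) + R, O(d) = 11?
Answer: 17*I*sqrt(30) ≈ 93.113*I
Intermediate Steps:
s(R) = -16 + 2*R (s(R) = (-16 + R) + R = -16 + 2*R)
Y = -1739 (Y = (-9124 + (-16 + 2*11)) + 7379 = (-9124 + (-16 + 22)) + 7379 = (-9124 + 6) + 7379 = -9118 + 7379 = -1739)
sqrt(M + Y) = sqrt(-6931 - 1739) = sqrt(-8670) = 17*I*sqrt(30)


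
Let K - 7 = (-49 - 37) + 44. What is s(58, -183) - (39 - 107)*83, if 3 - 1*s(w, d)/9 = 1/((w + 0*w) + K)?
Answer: 130424/23 ≈ 5670.6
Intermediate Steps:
K = -35 (K = 7 + ((-49 - 37) + 44) = 7 + (-86 + 44) = 7 - 42 = -35)
s(w, d) = 27 - 9/(-35 + w) (s(w, d) = 27 - 9/((w + 0*w) - 35) = 27 - 9/((w + 0) - 35) = 27 - 9/(w - 35) = 27 - 9/(-35 + w))
s(58, -183) - (39 - 107)*83 = 9*(-106 + 3*58)/(-35 + 58) - (39 - 107)*83 = 9*(-106 + 174)/23 - (-68)*83 = 9*(1/23)*68 - 1*(-5644) = 612/23 + 5644 = 130424/23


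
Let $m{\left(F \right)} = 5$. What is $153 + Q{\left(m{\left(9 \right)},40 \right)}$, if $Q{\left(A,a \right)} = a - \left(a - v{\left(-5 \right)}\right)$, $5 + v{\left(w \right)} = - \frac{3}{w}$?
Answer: $\frac{743}{5} \approx 148.6$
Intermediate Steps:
$v{\left(w \right)} = -5 - \frac{3}{w}$
$Q{\left(A,a \right)} = - \frac{22}{5}$ ($Q{\left(A,a \right)} = a - \left(5 - \frac{3}{5} + a\right) = a - \left(\frac{22}{5} + a\right) = - \frac{22}{5}$)
$153 + Q{\left(m{\left(9 \right)},40 \right)} = 153 - \frac{22}{5} = \frac{743}{5}$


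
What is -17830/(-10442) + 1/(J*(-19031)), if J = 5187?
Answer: 880033495034/515384734137 ≈ 1.7075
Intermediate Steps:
-17830/(-10442) + 1/(J*(-19031)) = -17830/(-10442) + 1/(5187*(-19031)) = -17830*(-1/10442) + (1/5187)*(-1/19031) = 8915/5221 - 1/98713797 = 880033495034/515384734137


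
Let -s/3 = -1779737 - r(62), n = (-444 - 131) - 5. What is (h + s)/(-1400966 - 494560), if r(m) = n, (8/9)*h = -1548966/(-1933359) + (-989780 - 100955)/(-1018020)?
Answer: -207510213987571101/73694236582954048 ≈ -2.8158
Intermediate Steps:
h = 737132139237/349901889632 (h = 9*(-1548966/(-1933359) + (-989780 - 100955)/(-1018020))/8 = 9*(-1548966*(-1/1933359) - 1090735*(-1/1018020))/8 = 9*(516322/644453 + 218147/203604)/8 = (9/8)*(245710713079/131213208612) = 737132139237/349901889632 ≈ 2.1067)
n = -580 (n = -575 - 5 = -580)
r(m) = -580
s = 5337471 (s = -3*(-1779737 - 1*(-580)) = -3*(-1779737 + 580) = -3*(-1779157) = 5337471)
(h + s)/(-1400966 - 494560) = (737132139237/349901889632 + 5337471)/(-1400966 - 494560) = (1867591925888139909/349901889632)/(-1895526) = (1867591925888139909/349901889632)*(-1/1895526) = -207510213987571101/73694236582954048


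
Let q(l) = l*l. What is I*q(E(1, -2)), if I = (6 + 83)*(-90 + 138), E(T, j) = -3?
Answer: 38448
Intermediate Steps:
q(l) = l²
I = 4272 (I = 89*48 = 4272)
I*q(E(1, -2)) = 4272*(-3)² = 4272*9 = 38448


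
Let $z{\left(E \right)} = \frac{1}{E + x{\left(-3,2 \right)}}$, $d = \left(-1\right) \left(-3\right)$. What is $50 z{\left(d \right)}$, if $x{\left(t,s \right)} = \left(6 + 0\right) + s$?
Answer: $\frac{50}{11} \approx 4.5455$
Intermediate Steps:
$x{\left(t,s \right)} = 6 + s$
$d = 3$
$z{\left(E \right)} = \frac{1}{8 + E}$ ($z{\left(E \right)} = \frac{1}{E + \left(6 + 2\right)} = \frac{1}{E + 8} = \frac{1}{8 + E}$)
$50 z{\left(d \right)} = \frac{50}{8 + 3} = \frac{50}{11}$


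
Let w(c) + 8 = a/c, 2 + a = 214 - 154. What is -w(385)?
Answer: 3022/385 ≈ 7.8493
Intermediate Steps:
a = 58 (a = -2 + (214 - 154) = -2 + 60 = 58)
w(c) = -8 + 58/c
-w(385) = -(-8 + 58/385) = -1*(-3022/385) = 3022/385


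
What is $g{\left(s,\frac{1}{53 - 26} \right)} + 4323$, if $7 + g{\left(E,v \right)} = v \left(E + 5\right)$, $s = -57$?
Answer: $\frac{116480}{27} \approx 4314.1$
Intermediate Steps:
$g{\left(E,v \right)} = -7 + v \left(5 + E\right)$ ($g{\left(E,v \right)} = -7 + v \left(E + 5\right) = -7 + v \left(5 + E\right)$)
$g{\left(s,\frac{1}{53 - 26} \right)} + 4323 = \left(-7 + \frac{5}{53 - 26} - \frac{57}{53 - 26}\right) + 4323 = \left(-7 + \frac{5}{27} - \frac{57}{27}\right) + 4323 = \left(-7 + 5 \cdot \frac{1}{27} - \frac{19}{9}\right) + 4323 = \left(-7 + \frac{5}{27} - \frac{19}{9}\right) + 4323 = - \frac{241}{27} + 4323 = \frac{116480}{27}$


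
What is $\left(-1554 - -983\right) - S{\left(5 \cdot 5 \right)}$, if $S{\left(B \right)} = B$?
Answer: $-596$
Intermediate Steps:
$\left(-1554 - -983\right) - S{\left(5 \cdot 5 \right)} = \left(-1554 - -983\right) - 5 \cdot 5 = \left(-1554 + 983\right) - 25 = -571 - 25 = -596$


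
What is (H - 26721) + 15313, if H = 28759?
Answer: 17351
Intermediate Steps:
(H - 26721) + 15313 = (28759 - 26721) + 15313 = 2038 + 15313 = 17351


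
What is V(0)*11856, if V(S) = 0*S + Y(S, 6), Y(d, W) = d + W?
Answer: 71136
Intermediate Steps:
Y(d, W) = W + d
V(S) = 6 + S (V(S) = 0*S + (6 + S) = 0 + (6 + S) = 6 + S)
V(0)*11856 = (6 + 0)*11856 = 6*11856 = 71136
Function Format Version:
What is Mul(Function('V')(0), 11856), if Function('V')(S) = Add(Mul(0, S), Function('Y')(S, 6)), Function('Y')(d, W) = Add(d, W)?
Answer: 71136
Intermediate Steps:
Function('Y')(d, W) = Add(W, d)
Function('V')(S) = Add(6, S) (Function('V')(S) = Add(Mul(0, S), Add(6, S)) = Add(0, Add(6, S)) = Add(6, S))
Mul(Function('V')(0), 11856) = Mul(Add(6, 0), 11856) = Mul(6, 11856) = 71136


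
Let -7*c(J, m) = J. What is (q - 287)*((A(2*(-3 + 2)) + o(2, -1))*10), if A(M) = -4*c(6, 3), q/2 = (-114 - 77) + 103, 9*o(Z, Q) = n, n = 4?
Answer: -1129720/63 ≈ -17932.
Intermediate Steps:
c(J, m) = -J/7
o(Z, Q) = 4/9 (o(Z, Q) = (1/9)*4 = 4/9)
q = -176 (q = 2*((-114 - 77) + 103) = 2*(-191 + 103) = 2*(-88) = -176)
A(M) = 24/7 (A(M) = -(-4)*6/7 = -4*(-6/7) = 24/7)
(q - 287)*((A(2*(-3 + 2)) + o(2, -1))*10) = (-176 - 287)*((24/7 + 4/9)*10) = -112972*10/63 = -463*2440/63 = -1129720/63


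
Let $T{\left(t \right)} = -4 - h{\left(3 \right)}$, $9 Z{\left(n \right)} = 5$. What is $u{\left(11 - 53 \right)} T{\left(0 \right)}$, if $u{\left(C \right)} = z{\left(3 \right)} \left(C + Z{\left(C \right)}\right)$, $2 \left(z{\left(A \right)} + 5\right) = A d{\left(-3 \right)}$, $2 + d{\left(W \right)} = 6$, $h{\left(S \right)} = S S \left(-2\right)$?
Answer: $- \frac{5222}{9} \approx -580.22$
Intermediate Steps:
$h{\left(S \right)} = - 2 S^{2}$ ($h{\left(S \right)} = S^{2} \left(-2\right) = - 2 S^{2}$)
$d{\left(W \right)} = 4$ ($d{\left(W \right)} = -2 + 6 = 4$)
$Z{\left(n \right)} = \frac{5}{9}$ ($Z{\left(n \right)} = \frac{1}{9} \cdot 5 = \frac{5}{9}$)
$z{\left(A \right)} = -5 + 2 A$ ($z{\left(A \right)} = -5 + \frac{A 4}{2} = -5 + \frac{4 A}{2} = -5 + 2 A$)
$T{\left(t \right)} = 14$ ($T{\left(t \right)} = -4 - - 2 \cdot 3^{2} = -4 - \left(-2\right) 9 = -4 - -18 = -4 + 18 = 14$)
$u{\left(C \right)} = \frac{5}{9} + C$ ($u{\left(C \right)} = \left(-5 + 2 \cdot 3\right) \left(C + \frac{5}{9}\right) = \left(-5 + 6\right) \left(\frac{5}{9} + C\right) = 1 \left(\frac{5}{9} + C\right) = \frac{5}{9} + C$)
$u{\left(11 - 53 \right)} T{\left(0 \right)} = \left(\frac{5}{9} + \left(11 - 53\right)\right) 14 = \left(\frac{5}{9} - 42\right) 14 = \left(- \frac{373}{9}\right) 14 = - \frac{5222}{9}$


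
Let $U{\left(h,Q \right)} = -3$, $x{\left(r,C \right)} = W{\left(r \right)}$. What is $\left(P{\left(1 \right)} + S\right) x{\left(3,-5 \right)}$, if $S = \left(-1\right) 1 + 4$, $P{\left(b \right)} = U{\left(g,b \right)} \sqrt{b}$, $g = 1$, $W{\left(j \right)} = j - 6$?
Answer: $0$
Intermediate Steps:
$W{\left(j \right)} = -6 + j$ ($W{\left(j \right)} = j - 6 = -6 + j$)
$x{\left(r,C \right)} = -6 + r$
$P{\left(b \right)} = - 3 \sqrt{b}$
$S = 3$ ($S = -1 + 4 = 3$)
$\left(P{\left(1 \right)} + S\right) x{\left(3,-5 \right)} = \left(- 3 \sqrt{1} + 3\right) \left(-6 + 3\right) = \left(\left(-3\right) 1 + 3\right) \left(-3\right) = \left(-3 + 3\right) \left(-3\right) = 0 \left(-3\right) = 0$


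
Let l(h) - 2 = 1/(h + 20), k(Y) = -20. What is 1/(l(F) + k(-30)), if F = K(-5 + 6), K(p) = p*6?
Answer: -26/467 ≈ -0.055674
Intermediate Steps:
K(p) = 6*p
F = 6 (F = 6*(-5 + 6) = 6*1 = 6)
l(h) = 2 + 1/(20 + h) (l(h) = 2 + 1/(h + 20) = 2 + 1/(20 + h))
1/(l(F) + k(-30)) = 1/((41 + 2*6)/(20 + 6) - 20) = 1/((41 + 12)/26 - 20) = 1/((1/26)*53 - 20) = 1/(53/26 - 20) = 1/(-467/26) = -26/467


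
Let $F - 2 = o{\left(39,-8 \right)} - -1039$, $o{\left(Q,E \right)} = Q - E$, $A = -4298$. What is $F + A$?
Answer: $-3210$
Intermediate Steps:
$F = 1088$ ($F = 2 + \left(\left(39 - -8\right) - -1039\right) = 2 + \left(\left(39 + 8\right) + 1039\right) = 2 + \left(47 + 1039\right) = 2 + 1086 = 1088$)
$F + A = 1088 - 4298 = -3210$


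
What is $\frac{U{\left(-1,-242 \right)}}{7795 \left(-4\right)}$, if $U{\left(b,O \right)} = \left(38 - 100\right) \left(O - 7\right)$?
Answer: $- \frac{7719}{15590} \approx -0.49512$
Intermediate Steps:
$U{\left(b,O \right)} = 434 - 62 O$ ($U{\left(b,O \right)} = - 62 \left(-7 + O\right) = 434 - 62 O$)
$\frac{U{\left(-1,-242 \right)}}{7795 \left(-4\right)} = \frac{434 - -15004}{7795 \left(-4\right)} = \frac{434 + 15004}{-31180} = 15438 \left(- \frac{1}{31180}\right) = - \frac{7719}{15590}$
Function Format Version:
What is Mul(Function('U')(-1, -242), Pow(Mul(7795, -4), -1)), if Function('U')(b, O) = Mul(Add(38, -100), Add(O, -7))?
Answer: Rational(-7719, 15590) ≈ -0.49512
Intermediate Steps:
Function('U')(b, O) = Add(434, Mul(-62, O)) (Function('U')(b, O) = Mul(-62, Add(-7, O)) = Add(434, Mul(-62, O)))
Mul(Function('U')(-1, -242), Pow(Mul(7795, -4), -1)) = Mul(Add(434, Mul(-62, -242)), Pow(Mul(7795, -4), -1)) = Mul(Add(434, 15004), Pow(-31180, -1)) = Mul(15438, Rational(-1, 31180)) = Rational(-7719, 15590)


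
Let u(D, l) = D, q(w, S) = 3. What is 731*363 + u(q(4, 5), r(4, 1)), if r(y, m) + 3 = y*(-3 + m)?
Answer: 265356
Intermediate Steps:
r(y, m) = -3 + y*(-3 + m)
731*363 + u(q(4, 5), r(4, 1)) = 731*363 + 3 = 265353 + 3 = 265356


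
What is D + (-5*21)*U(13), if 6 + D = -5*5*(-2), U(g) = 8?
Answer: -796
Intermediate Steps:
D = 44 (D = -6 - 5*5*(-2) = -6 - 25*(-2) = -6 + 50 = 44)
D + (-5*21)*U(13) = 44 - 5*21*8 = 44 - 105*8 = 44 - 840 = -796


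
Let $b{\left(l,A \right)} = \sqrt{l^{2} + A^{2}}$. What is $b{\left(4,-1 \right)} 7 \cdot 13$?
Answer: $91 \sqrt{17} \approx 375.2$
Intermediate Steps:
$b{\left(l,A \right)} = \sqrt{A^{2} + l^{2}}$
$b{\left(4,-1 \right)} 7 \cdot 13 = \sqrt{\left(-1\right)^{2} + 4^{2}} \cdot 7 \cdot 13 = \sqrt{1 + 16} \cdot 7 \cdot 13 = \sqrt{17} \cdot 7 \cdot 13 = 7 \sqrt{17} \cdot 13 = 91 \sqrt{17}$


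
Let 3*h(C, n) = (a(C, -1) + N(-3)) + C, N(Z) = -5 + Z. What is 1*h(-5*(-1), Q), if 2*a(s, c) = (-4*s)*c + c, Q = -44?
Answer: 13/6 ≈ 2.1667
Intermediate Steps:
a(s, c) = c/2 - 2*c*s (a(s, c) = ((-4*s)*c + c)/2 = (-4*c*s + c)/2 = (c - 4*c*s)/2 = c/2 - 2*c*s)
h(C, n) = -17/6 + C (h(C, n) = (((1/2)*(-1)*(1 - 4*C) + (-5 - 3)) + C)/3 = (((-1/2 + 2*C) - 8) + C)/3 = ((-17/2 + 2*C) + C)/3 = (-17/2 + 3*C)/3 = -17/6 + C)
1*h(-5*(-1), Q) = 1*(-17/6 - 5*(-1)) = 1*(-17/6 + 5) = 1*(13/6) = 13/6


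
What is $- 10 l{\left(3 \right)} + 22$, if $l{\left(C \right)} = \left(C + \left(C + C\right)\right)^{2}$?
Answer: $-788$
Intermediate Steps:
$l{\left(C \right)} = 9 C^{2}$ ($l{\left(C \right)} = \left(C + 2 C\right)^{2} = \left(3 C\right)^{2} = 9 C^{2}$)
$- 10 l{\left(3 \right)} + 22 = - 10 \cdot 9 \cdot 3^{2} + 22 = - 10 \cdot 9 \cdot 9 + 22 = \left(-10\right) 81 + 22 = -810 + 22 = -788$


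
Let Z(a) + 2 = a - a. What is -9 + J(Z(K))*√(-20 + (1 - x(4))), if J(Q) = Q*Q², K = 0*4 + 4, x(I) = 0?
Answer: -9 - 8*I*√19 ≈ -9.0 - 34.871*I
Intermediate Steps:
K = 4 (K = 0 + 4 = 4)
Z(a) = -2 (Z(a) = -2 + (a - a) = -2 + 0 = -2)
J(Q) = Q³
-9 + J(Z(K))*√(-20 + (1 - x(4))) = -9 + (-2)³*√(-20 + (1 - 1*0)) = -9 - 8*√(-20 + (1 + 0)) = -9 - 8*√(-20 + 1) = -9 - 8*I*√19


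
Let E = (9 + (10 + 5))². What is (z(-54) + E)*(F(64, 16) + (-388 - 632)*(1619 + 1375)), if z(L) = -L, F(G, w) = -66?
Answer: -1923985980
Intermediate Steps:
E = 576 (E = (9 + 15)² = 24² = 576)
(z(-54) + E)*(F(64, 16) + (-388 - 632)*(1619 + 1375)) = (-1*(-54) + 576)*(-66 + (-388 - 632)*(1619 + 1375)) = (54 + 576)*(-66 - 1020*2994) = 630*(-66 - 3053880) = 630*(-3053946) = -1923985980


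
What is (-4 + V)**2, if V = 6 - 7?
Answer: 25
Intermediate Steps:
V = -1
(-4 + V)**2 = (-4 - 1)**2 = (-5)**2 = 25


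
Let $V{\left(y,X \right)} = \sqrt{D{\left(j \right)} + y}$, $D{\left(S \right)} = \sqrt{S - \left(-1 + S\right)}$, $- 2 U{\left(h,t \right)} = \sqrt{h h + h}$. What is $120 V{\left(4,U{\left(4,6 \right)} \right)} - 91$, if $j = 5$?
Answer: $-91 + 120 \sqrt{5} \approx 177.33$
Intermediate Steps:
$U{\left(h,t \right)} = - \frac{\sqrt{h + h^{2}}}{2}$ ($U{\left(h,t \right)} = - \frac{\sqrt{h h + h}}{2} = - \frac{\sqrt{h^{2} + h}}{2} = - \frac{\sqrt{h + h^{2}}}{2}$)
$D{\left(S \right)} = 1$ ($D{\left(S \right)} = \sqrt{1} = 1$)
$V{\left(y,X \right)} = \sqrt{1 + y}$
$120 V{\left(4,U{\left(4,6 \right)} \right)} - 91 = 120 \sqrt{1 + 4} - 91 = 120 \sqrt{5} - 91 = -91 + 120 \sqrt{5}$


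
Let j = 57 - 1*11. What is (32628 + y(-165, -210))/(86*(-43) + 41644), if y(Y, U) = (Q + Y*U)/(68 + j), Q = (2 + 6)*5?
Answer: 1877141/2162922 ≈ 0.86787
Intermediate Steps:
j = 46 (j = 57 - 11 = 46)
Q = 40 (Q = 8*5 = 40)
y(Y, U) = 20/57 + U*Y/114 (y(Y, U) = (40 + Y*U)/(68 + 46) = (40 + U*Y)/114 = (40 + U*Y)*(1/114) = 20/57 + U*Y/114)
(32628 + y(-165, -210))/(86*(-43) + 41644) = (32628 + (20/57 + (1/114)*(-210)*(-165)))/(86*(-43) + 41644) = (32628 + (20/57 + 5775/19))/(-3698 + 41644) = (32628 + 17345/57)/37946 = (1877141/57)*(1/37946) = 1877141/2162922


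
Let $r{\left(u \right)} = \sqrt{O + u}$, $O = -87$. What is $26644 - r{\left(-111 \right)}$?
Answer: $26644 - 3 i \sqrt{22} \approx 26644.0 - 14.071 i$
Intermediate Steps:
$r{\left(u \right)} = \sqrt{-87 + u}$
$26644 - r{\left(-111 \right)} = 26644 - \sqrt{-87 - 111} = 26644 - \sqrt{-198} = 26644 - 3 i \sqrt{22}$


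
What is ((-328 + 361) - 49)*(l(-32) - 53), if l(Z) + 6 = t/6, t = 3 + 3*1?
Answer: 928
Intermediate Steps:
t = 6 (t = 3 + 3 = 6)
l(Z) = -5 (l(Z) = -6 + 6/6 = -6 + 6*(⅙) = -6 + 1 = -5)
((-328 + 361) - 49)*(l(-32) - 53) = ((-328 + 361) - 49)*(-5 - 53) = (33 - 49)*(-58) = -16*(-58) = 928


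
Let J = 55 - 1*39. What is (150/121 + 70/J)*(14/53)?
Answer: 38045/25652 ≈ 1.4831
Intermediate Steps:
J = 16 (J = 55 - 39 = 16)
(150/121 + 70/J)*(14/53) = (150/121 + 70/16)*(14/53) = (150*(1/121) + 70*(1/16))*(14*(1/53)) = (150/121 + 35/8)*(14/53) = (5435/968)*(14/53) = 38045/25652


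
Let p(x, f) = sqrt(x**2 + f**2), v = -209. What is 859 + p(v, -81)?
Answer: 859 + sqrt(50242) ≈ 1083.1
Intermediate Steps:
p(x, f) = sqrt(f**2 + x**2)
859 + p(v, -81) = 859 + sqrt((-81)**2 + (-209)**2) = 859 + sqrt(6561 + 43681) = 859 + sqrt(50242)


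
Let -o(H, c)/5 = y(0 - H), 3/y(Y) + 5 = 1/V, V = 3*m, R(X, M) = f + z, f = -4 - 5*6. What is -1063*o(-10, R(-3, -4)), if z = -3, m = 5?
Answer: -239175/74 ≈ -3232.1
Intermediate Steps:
f = -34 (f = -4 - 30 = -34)
R(X, M) = -37 (R(X, M) = -34 - 3 = -37)
V = 15 (V = 3*5 = 15)
y(Y) = -45/74 (y(Y) = 3/(-5 + 1/15) = 3/(-74/15) = 3*(-15/74) = -45/74)
o(H, c) = 225/74 (o(H, c) = -5*(-45/74) = 225/74)
-1063*o(-10, R(-3, -4)) = -1063*225/74 = -239175/74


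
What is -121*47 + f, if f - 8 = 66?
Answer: -5613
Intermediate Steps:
f = 74 (f = 8 + 66 = 74)
-121*47 + f = -121*47 + 74 = -5687 + 74 = -5613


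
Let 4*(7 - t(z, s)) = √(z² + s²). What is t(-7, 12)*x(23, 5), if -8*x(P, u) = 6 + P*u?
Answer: -847/8 + 121*√193/32 ≈ -53.344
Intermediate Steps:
t(z, s) = 7 - √(s² + z²)/4 (t(z, s) = 7 - √(z² + s²)/4 = 7 - √(s² + z²)/4)
x(P, u) = -¾ - P*u/8 (x(P, u) = -(6 + P*u)/8 = -¾ - P*u/8)
t(-7, 12)*x(23, 5) = (7 - √(12² + (-7)²)/4)*(-¾ - ⅛*23*5) = (7 - √(144 + 49)/4)*(-¾ - 115/8) = (7 - √193/4)*(-121/8) = -847/8 + 121*√193/32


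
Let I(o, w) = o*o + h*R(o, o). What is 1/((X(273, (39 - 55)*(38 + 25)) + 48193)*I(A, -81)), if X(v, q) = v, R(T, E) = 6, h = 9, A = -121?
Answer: 1/712207870 ≈ 1.4041e-9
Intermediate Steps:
I(o, w) = 54 + o² (I(o, w) = o*o + 9*6 = o² + 54 = 54 + o²)
1/((X(273, (39 - 55)*(38 + 25)) + 48193)*I(A, -81)) = 1/((273 + 48193)*(54 + (-121)²)) = 1/(48466*(54 + 14641)) = (1/48466)/14695 = (1/48466)*(1/14695) = 1/712207870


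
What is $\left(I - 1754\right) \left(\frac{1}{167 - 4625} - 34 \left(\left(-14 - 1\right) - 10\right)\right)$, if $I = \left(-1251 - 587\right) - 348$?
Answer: $- \frac{7464919030}{2229} \approx -3.349 \cdot 10^{6}$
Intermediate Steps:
$I = -2186$ ($I = -1838 - 348 = -2186$)
$\left(I - 1754\right) \left(\frac{1}{167 - 4625} - 34 \left(\left(-14 - 1\right) - 10\right)\right) = \left(-2186 - 1754\right) \left(\frac{1}{167 - 4625} - 34 \left(\left(-14 - 1\right) - 10\right)\right) = - 3940 \left(\frac{1}{-4458} - 34 \left(-15 - 10\right)\right) = - 3940 \left(- \frac{1}{4458} - -850\right) = - 3940 \left(- \frac{1}{4458} + 850\right) = \left(-3940\right) \frac{3789299}{4458} = - \frac{7464919030}{2229}$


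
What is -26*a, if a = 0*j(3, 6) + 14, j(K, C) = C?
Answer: -364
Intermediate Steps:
a = 14 (a = 0*6 + 14 = 0 + 14 = 14)
-26*a = -26*14 = -364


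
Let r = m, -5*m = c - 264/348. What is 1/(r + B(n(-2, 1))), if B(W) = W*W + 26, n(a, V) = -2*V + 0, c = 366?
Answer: -145/6242 ≈ -0.023230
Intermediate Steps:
n(a, V) = -2*V
B(W) = 26 + W**2 (B(W) = W**2 + 26 = 26 + W**2)
m = -10592/145 (m = -(366 - 264/348)/5 = -(366 - 1*22/29)/5 = -(366 - 22/29)/5 = -1/5*10592/29 = -10592/145 ≈ -73.048)
r = -10592/145 ≈ -73.048
1/(r + B(n(-2, 1))) = 1/(-10592/145 + (26 + (-2*1)**2)) = 1/(-10592/145 + (26 + (-2)**2)) = 1/(-10592/145 + (26 + 4)) = 1/(-10592/145 + 30) = 1/(-6242/145) = -145/6242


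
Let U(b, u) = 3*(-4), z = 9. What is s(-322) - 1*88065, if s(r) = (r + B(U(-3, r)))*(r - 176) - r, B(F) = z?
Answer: 68131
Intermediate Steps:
U(b, u) = -12
B(F) = 9
s(r) = -r + (-176 + r)*(9 + r) (s(r) = (r + 9)*(r - 176) - r = (9 + r)*(-176 + r) - r = (-176 + r)*(9 + r) - r = -r + (-176 + r)*(9 + r))
s(-322) - 1*88065 = (-1584 + (-322)² - 168*(-322)) - 1*88065 = (-1584 + 103684 + 54096) - 88065 = 156196 - 88065 = 68131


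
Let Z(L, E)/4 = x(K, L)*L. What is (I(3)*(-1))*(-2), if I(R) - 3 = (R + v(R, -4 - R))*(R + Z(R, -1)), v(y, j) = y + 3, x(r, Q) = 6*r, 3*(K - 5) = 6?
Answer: 9132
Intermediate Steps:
K = 7 (K = 5 + (⅓)*6 = 5 + 2 = 7)
v(y, j) = 3 + y
Z(L, E) = 168*L (Z(L, E) = 4*((6*7)*L) = 4*(42*L) = 168*L)
I(R) = 3 + 169*R*(3 + 2*R) (I(R) = 3 + (R + (3 + R))*(R + 168*R) = 3 + (3 + 2*R)*(169*R) = 3 + 169*R*(3 + 2*R))
(I(3)*(-1))*(-2) = ((3 + 338*3² + 507*3)*(-1))*(-2) = ((3 + 338*9 + 1521)*(-1))*(-2) = ((3 + 3042 + 1521)*(-1))*(-2) = (4566*(-1))*(-2) = -4566*(-2) = 9132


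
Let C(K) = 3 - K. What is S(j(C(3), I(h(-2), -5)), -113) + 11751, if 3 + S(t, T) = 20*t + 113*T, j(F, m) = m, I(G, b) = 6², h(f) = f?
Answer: -301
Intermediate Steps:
I(G, b) = 36
S(t, T) = -3 + 20*t + 113*T (S(t, T) = -3 + (20*t + 113*T) = -3 + 20*t + 113*T)
S(j(C(3), I(h(-2), -5)), -113) + 11751 = (-3 + 20*36 + 113*(-113)) + 11751 = (-3 + 720 - 12769) + 11751 = -12052 + 11751 = -301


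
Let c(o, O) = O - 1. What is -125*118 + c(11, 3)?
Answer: -14748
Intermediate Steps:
c(o, O) = -1 + O
-125*118 + c(11, 3) = -125*118 + (-1 + 3) = -14750 + 2 = -14748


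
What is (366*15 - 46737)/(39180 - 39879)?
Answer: 13749/233 ≈ 59.009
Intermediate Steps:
(366*15 - 46737)/(39180 - 39879) = (5490 - 46737)/(-699) = -41247*(-1/699) = 13749/233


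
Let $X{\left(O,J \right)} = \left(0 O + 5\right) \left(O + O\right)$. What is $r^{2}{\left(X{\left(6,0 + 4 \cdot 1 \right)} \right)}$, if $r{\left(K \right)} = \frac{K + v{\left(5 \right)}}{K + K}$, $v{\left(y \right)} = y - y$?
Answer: $\frac{1}{4} \approx 0.25$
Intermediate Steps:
$v{\left(y \right)} = 0$
$X{\left(O,J \right)} = 10 O$ ($X{\left(O,J \right)} = \left(0 + 5\right) 2 O = 5 \cdot 2 O = 10 O$)
$r{\left(K \right)} = \frac{1}{2}$ ($r{\left(K \right)} = \frac{K + 0}{K + K} = \frac{K}{2 K} = K \frac{1}{2 K} = \frac{1}{2}$)
$r^{2}{\left(X{\left(6,0 + 4 \cdot 1 \right)} \right)} = \left(\frac{1}{2}\right)^{2} = \frac{1}{4}$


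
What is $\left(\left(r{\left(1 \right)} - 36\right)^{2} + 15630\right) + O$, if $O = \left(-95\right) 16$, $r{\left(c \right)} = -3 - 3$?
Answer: $15874$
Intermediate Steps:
$r{\left(c \right)} = -6$
$O = -1520$
$\left(\left(r{\left(1 \right)} - 36\right)^{2} + 15630\right) + O = \left(\left(-6 - 36\right)^{2} + 15630\right) - 1520 = \left(\left(-42\right)^{2} + 15630\right) - 1520 = \left(1764 + 15630\right) - 1520 = 17394 - 1520 = 15874$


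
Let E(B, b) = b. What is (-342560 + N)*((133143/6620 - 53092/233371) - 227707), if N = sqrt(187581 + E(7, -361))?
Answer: 6024901979047935256/77245801 - 351757471920127*sqrt(46805)/772458010 ≈ 7.7898e+10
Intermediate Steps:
N = 2*sqrt(46805) (N = sqrt(187581 - 361) = sqrt(187220) = 2*sqrt(46805) ≈ 432.69)
(-342560 + N)*((133143/6620 - 53092/233371) - 227707) = (-342560 + 2*sqrt(46805))*((133143/6620 - 53092/233371) - 227707) = (-342560 + 2*sqrt(46805))*(30720246013/1544916020 - 227707) = (-342560 + 2*sqrt(46805))*(-351757471920127/1544916020) = 6024901979047935256/77245801 - 351757471920127*sqrt(46805)/772458010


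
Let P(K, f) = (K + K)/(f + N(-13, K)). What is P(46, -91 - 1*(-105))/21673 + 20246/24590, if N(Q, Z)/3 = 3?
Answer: 219444959/266469535 ≈ 0.82353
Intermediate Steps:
N(Q, Z) = 9 (N(Q, Z) = 3*3 = 9)
P(K, f) = 2*K/(9 + f) (P(K, f) = (K + K)/(f + 9) = (2*K)/(9 + f) = 2*K/(9 + f))
P(46, -91 - 1*(-105))/21673 + 20246/24590 = (2*46/(9 + (-91 - 1*(-105))))/21673 + 20246/24590 = (2*46/(9 + (-91 + 105)))*(1/21673) + 20246*(1/24590) = (2*46/(9 + 14))*(1/21673) + 10123/12295 = (2*46/23)*(1/21673) + 10123/12295 = (2*46*(1/23))*(1/21673) + 10123/12295 = 4*(1/21673) + 10123/12295 = 4/21673 + 10123/12295 = 219444959/266469535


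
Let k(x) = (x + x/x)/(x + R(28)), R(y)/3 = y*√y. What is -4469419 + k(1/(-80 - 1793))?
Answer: -3097727627679780677/693094030271 + 589051008*√7/693094030271 ≈ -4.4694e+6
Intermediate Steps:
R(y) = 3*y^(3/2) (R(y) = 3*(y*√y) = 3*y^(3/2))
k(x) = (1 + x)/(x + 168*√7) (k(x) = (x + x/x)/(x + 3*28^(3/2)) = (x + 1)/(x + 3*(56*√7)) = (1 + x)/(x + 168*√7))
-4469419 + k(1/(-80 - 1793)) = -4469419 + (1 + 1/(-80 - 1793))/(1/(-80 - 1793) + 168*√7) = -4469419 + (1 + 1/(-1873))/(1/(-1873) + 168*√7) = -4469419 + (1 - 1/1873)/(-1/1873 + 168*√7) = -4469419 + (1872/1873)/(-1/1873 + 168*√7) = -4469419 + 1872/(1873*(-1/1873 + 168*√7))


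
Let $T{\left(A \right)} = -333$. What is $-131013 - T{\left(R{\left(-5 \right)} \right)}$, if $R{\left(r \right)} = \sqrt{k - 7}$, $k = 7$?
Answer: $-130680$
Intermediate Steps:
$R{\left(r \right)} = 0$ ($R{\left(r \right)} = \sqrt{7 - 7} = \sqrt{0} = 0$)
$-131013 - T{\left(R{\left(-5 \right)} \right)} = -131013 - -333 = -131013 + 333 = -130680$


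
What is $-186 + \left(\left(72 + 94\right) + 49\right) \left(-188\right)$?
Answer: $-40606$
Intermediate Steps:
$-186 + \left(\left(72 + 94\right) + 49\right) \left(-188\right) = -186 + \left(166 + 49\right) \left(-188\right) = -186 + 215 \left(-188\right) = -186 - 40420 = -40606$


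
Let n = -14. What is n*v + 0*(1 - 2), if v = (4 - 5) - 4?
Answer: 70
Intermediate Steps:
v = -5 (v = -1 - 4 = -5)
n*v + 0*(1 - 2) = -14*(-5) + 0*(1 - 2) = 70 + 0*(-1) = 70 + 0 = 70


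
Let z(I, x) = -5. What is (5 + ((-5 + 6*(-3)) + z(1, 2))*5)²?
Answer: 18225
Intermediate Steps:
(5 + ((-5 + 6*(-3)) + z(1, 2))*5)² = (5 + ((-5 + 6*(-3)) - 5)*5)² = (5 + ((-5 - 18) - 5)*5)² = (5 + (-23 - 5)*5)² = (5 - 28*5)² = (5 - 140)² = (-135)² = 18225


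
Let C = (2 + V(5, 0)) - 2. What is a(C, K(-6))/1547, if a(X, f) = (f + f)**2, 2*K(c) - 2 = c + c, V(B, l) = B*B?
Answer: 100/1547 ≈ 0.064641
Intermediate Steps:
V(B, l) = B**2
K(c) = 1 + c (K(c) = 1 + (c + c)/2 = 1 + (2*c)/2 = 1 + c)
C = 25 (C = (2 + 5**2) - 2 = (2 + 25) - 2 = 27 - 2 = 25)
a(X, f) = 4*f**2 (a(X, f) = (2*f)**2 = 4*f**2)
a(C, K(-6))/1547 = (4*(1 - 6)**2)/1547 = (4*(-5)**2)*(1/1547) = (4*25)*(1/1547) = 100*(1/1547) = 100/1547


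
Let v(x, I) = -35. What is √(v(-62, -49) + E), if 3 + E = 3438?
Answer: 10*√34 ≈ 58.310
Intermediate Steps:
E = 3435 (E = -3 + 3438 = 3435)
√(v(-62, -49) + E) = √(-35 + 3435) = √3400 = 10*√34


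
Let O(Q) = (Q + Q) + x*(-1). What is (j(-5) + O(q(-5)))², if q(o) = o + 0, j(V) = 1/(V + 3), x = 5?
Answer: 961/4 ≈ 240.25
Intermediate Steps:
j(V) = 1/(3 + V)
q(o) = o
O(Q) = -5 + 2*Q (O(Q) = (Q + Q) + 5*(-1) = 2*Q - 5 = -5 + 2*Q)
(j(-5) + O(q(-5)))² = (1/(3 - 5) + (-5 + 2*(-5)))² = (1/(-2) + (-5 - 10))² = (-½ - 15)² = (-31/2)² = 961/4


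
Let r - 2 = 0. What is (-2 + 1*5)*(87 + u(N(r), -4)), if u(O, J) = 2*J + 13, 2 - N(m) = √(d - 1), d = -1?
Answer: 276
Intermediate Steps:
r = 2 (r = 2 + 0 = 2)
N(m) = 2 - I*√2 (N(m) = 2 - √(-1 - 1) = 2 - √(-2) = 2 - I*√2)
u(O, J) = 13 + 2*J
(-2 + 1*5)*(87 + u(N(r), -4)) = (-2 + 1*5)*(87 + (13 + 2*(-4))) = (-2 + 5)*(87 + (13 - 8)) = 3*(87 + 5) = 3*92 = 276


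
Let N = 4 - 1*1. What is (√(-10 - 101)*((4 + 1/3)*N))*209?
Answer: 2717*I*√111 ≈ 28625.0*I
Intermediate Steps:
N = 3 (N = 4 - 1 = 3)
(√(-10 - 101)*((4 + 1/3)*N))*209 = (√(-10 - 101)*((4 + 1/3)*3))*209 = (√(-111)*((4 + ⅓)*3))*209 = ((I*√111)*((13/3)*3))*209 = ((I*√111)*13)*209 = (13*I*√111)*209 = 2717*I*√111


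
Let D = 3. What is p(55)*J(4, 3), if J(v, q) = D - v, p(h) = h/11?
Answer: -5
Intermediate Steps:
p(h) = h/11 (p(h) = h*(1/11) = h/11)
J(v, q) = 3 - v
p(55)*J(4, 3) = ((1/11)*55)*(3 - 1*4) = 5*(3 - 4) = 5*(-1) = -5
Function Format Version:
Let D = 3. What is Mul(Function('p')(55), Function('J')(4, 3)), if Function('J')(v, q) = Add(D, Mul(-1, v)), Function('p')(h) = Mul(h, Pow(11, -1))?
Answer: -5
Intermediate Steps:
Function('p')(h) = Mul(Rational(1, 11), h) (Function('p')(h) = Mul(h, Rational(1, 11)) = Mul(Rational(1, 11), h))
Function('J')(v, q) = Add(3, Mul(-1, v))
Mul(Function('p')(55), Function('J')(4, 3)) = Mul(Mul(Rational(1, 11), 55), Add(3, Mul(-1, 4))) = Mul(5, Add(3, -4)) = Mul(5, -1) = -5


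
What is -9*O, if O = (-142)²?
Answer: -181476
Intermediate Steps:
O = 20164
-9*O = -9*20164 = -181476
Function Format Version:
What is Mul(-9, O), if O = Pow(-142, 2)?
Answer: -181476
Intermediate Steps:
O = 20164
Mul(-9, O) = Mul(-9, 20164) = -181476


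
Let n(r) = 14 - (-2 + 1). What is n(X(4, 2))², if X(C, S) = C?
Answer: 225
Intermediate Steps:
n(r) = 15 (n(r) = 14 - 1*(-1) = 14 + 1 = 15)
n(X(4, 2))² = 15² = 225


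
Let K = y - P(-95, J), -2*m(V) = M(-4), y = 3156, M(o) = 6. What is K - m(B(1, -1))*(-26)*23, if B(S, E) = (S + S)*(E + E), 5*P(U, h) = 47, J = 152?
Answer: 6763/5 ≈ 1352.6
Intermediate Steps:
P(U, h) = 47/5 (P(U, h) = (⅕)*47 = 47/5)
B(S, E) = 4*E*S (B(S, E) = (2*S)*(2*E) = 4*E*S)
m(V) = -3 (m(V) = -½*6 = -3)
K = 15733/5 (K = 3156 - 1*47/5 = 3156 - 47/5 = 15733/5 ≈ 3146.6)
K - m(B(1, -1))*(-26)*23 = 15733/5 - (-3*(-26))*23 = 15733/5 - 78*23 = 15733/5 - 1*1794 = 15733/5 - 1794 = 6763/5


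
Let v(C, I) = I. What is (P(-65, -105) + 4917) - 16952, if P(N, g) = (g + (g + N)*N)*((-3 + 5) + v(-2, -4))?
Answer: -33925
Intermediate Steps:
P(N, g) = -2*g - 2*N*(N + g) (P(N, g) = (g + (g + N)*N)*((-3 + 5) - 4) = (g + (N + g)*N)*(2 - 4) = (g + N*(N + g))*(-2) = -2*g - 2*N*(N + g))
(P(-65, -105) + 4917) - 16952 = ((-2*(-105) - 2*(-65)**2 - 2*(-65)*(-105)) + 4917) - 16952 = ((210 - 2*4225 - 13650) + 4917) - 16952 = ((210 - 8450 - 13650) + 4917) - 16952 = (-21890 + 4917) - 16952 = -16973 - 16952 = -33925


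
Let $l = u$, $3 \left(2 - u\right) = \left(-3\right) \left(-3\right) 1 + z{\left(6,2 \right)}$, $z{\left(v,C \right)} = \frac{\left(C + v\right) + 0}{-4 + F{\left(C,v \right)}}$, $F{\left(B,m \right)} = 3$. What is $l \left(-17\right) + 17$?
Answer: $- \frac{34}{3} \approx -11.333$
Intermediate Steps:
$z{\left(v,C \right)} = - C - v$ ($z{\left(v,C \right)} = \frac{\left(C + v\right) + 0}{-4 + 3} = \frac{C + v}{-1} = \left(C + v\right) \left(-1\right) = - C - v$)
$u = \frac{5}{3}$ ($u = 2 - \frac{\left(-3\right) \left(-3\right) 1 - 8}{3} = 2 - \frac{9 \cdot 1 - 8}{3} = 2 - \frac{9 - 8}{3} = 2 - \frac{1}{3} = \frac{5}{3} \approx 1.6667$)
$l = \frac{5}{3} \approx 1.6667$
$l \left(-17\right) + 17 = \frac{5}{3} \left(-17\right) + 17 = - \frac{85}{3} + 17 = - \frac{34}{3}$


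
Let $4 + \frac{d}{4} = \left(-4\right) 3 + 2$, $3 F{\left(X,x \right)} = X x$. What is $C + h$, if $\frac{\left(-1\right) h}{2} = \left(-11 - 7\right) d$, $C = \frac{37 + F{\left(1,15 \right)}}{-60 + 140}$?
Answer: $- \frac{80619}{40} \approx -2015.5$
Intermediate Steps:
$F{\left(X,x \right)} = \frac{X x}{3}$
$d = -56$ ($d = -16 + 4 \left(\left(-4\right) 3 + 2\right) = -16 + 4 \left(-12 + 2\right) = -16 + 4 \left(-10\right) = -16 - 40 = -56$)
$C = \frac{21}{40}$ ($C = \frac{37 + \frac{1}{3} \cdot 1 \cdot 15}{-60 + 140} = \frac{37 + 5}{80} = 42 \cdot \frac{1}{80} = \frac{21}{40} \approx 0.525$)
$h = -2016$ ($h = - 2 \left(-11 - 7\right) \left(-56\right) = - 2 \left(\left(-18\right) \left(-56\right)\right) = \left(-2\right) 1008 = -2016$)
$C + h = \frac{21}{40} - 2016 = - \frac{80619}{40}$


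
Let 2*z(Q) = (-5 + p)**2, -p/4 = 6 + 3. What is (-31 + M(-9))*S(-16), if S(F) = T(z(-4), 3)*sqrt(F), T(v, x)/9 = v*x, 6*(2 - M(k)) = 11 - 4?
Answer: -2738349*I ≈ -2.7383e+6*I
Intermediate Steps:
p = -36 (p = -4*(6 + 3) = -4*9 = -36)
M(k) = 5/6 (M(k) = 2 - (11 - 4)/6 = 2 - 1/6*7 = 2 - 7/6 = 5/6)
z(Q) = 1681/2 (z(Q) = (-5 - 36)**2/2 = (1/2)*(-41)**2 = (1/2)*1681 = 1681/2)
T(v, x) = 9*v*x (T(v, x) = 9*(v*x) = 9*v*x)
S(F) = 45387*sqrt(F)/2 (S(F) = (9*(1681/2)*3)*sqrt(F) = 45387*sqrt(F)/2)
(-31 + M(-9))*S(-16) = (-31 + 5/6)*(45387*sqrt(-16)/2) = -2738349*4*I/4 = -2738349*I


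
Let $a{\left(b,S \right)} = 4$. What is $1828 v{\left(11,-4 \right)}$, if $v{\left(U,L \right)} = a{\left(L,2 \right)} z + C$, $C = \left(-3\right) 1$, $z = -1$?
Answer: $-12796$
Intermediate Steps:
$C = -3$
$v{\left(U,L \right)} = -7$ ($v{\left(U,L \right)} = 4 \left(-1\right) - 3 = -4 - 3 = -7$)
$1828 v{\left(11,-4 \right)} = 1828 \left(-7\right) = -12796$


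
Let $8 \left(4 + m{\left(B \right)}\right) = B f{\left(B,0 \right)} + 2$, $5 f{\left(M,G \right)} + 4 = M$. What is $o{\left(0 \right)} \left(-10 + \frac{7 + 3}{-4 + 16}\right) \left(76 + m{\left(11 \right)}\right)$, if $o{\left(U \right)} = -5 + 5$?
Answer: $0$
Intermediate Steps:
$f{\left(M,G \right)} = - \frac{4}{5} + \frac{M}{5}$
$m{\left(B \right)} = - \frac{15}{4} + \frac{B \left(- \frac{4}{5} + \frac{B}{5}\right)}{8}$ ($m{\left(B \right)} = -4 + \frac{B \left(- \frac{4}{5} + \frac{B}{5}\right) + 2}{8} = -4 + \frac{2 + B \left(- \frac{4}{5} + \frac{B}{5}\right)}{8} = -4 + \left(\frac{1}{4} + \frac{B \left(- \frac{4}{5} + \frac{B}{5}\right)}{8}\right) = - \frac{15}{4} + \frac{B \left(- \frac{4}{5} + \frac{B}{5}\right)}{8}$)
$o{\left(U \right)} = 0$
$o{\left(0 \right)} \left(-10 + \frac{7 + 3}{-4 + 16}\right) \left(76 + m{\left(11 \right)}\right) = 0 \left(-10 + \frac{7 + 3}{-4 + 16}\right) \left(76 - \left(\frac{15}{4} - \frac{11 \left(-4 + 11\right)}{40}\right)\right) = 0 \left(-10 + \frac{10}{12}\right) \left(76 - \left(\frac{15}{4} - \frac{77}{40}\right)\right) = 0 \left(-10 + 10 \cdot \frac{1}{12}\right) \left(76 + \left(- \frac{15}{4} + \frac{77}{40}\right)\right) = 0 \left(-10 + \frac{5}{6}\right) \left(76 - \frac{73}{40}\right) = 0 \left(- \frac{55}{6}\right) \frac{2967}{40} = 0 \cdot \frac{2967}{40} = 0$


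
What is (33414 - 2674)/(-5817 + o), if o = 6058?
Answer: 30740/241 ≈ 127.55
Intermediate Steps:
(33414 - 2674)/(-5817 + o) = (33414 - 2674)/(-5817 + 6058) = 30740/241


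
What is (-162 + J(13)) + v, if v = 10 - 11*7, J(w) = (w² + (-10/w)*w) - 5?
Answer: -75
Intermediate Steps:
J(w) = -15 + w² (J(w) = (w² - 10) - 5 = (-10 + w²) - 5 = -15 + w²)
v = -67 (v = 10 - 77 = -67)
(-162 + J(13)) + v = (-162 + (-15 + 13²)) - 67 = (-162 + (-15 + 169)) - 67 = (-162 + 154) - 67 = -8 - 67 = -75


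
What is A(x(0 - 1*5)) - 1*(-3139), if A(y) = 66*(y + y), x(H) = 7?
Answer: 4063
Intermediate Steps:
A(y) = 132*y (A(y) = 66*(2*y) = 132*y)
A(x(0 - 1*5)) - 1*(-3139) = 132*7 - 1*(-3139) = 924 + 3139 = 4063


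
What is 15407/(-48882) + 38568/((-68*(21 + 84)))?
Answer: -166273913/29084790 ≈ -5.7169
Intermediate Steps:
15407/(-48882) + 38568/((-68*(21 + 84))) = 15407*(-1/48882) + 38568/((-68*105)) = -15407/48882 + 38568/(-7140) = -15407/48882 + 38568*(-1/7140) = -15407/48882 - 3214/595 = -166273913/29084790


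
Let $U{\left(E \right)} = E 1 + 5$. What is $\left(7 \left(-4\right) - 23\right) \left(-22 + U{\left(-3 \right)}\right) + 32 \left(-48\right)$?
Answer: $-516$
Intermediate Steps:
$U{\left(E \right)} = 5 + E$ ($U{\left(E \right)} = E + 5 = 5 + E$)
$\left(7 \left(-4\right) - 23\right) \left(-22 + U{\left(-3 \right)}\right) + 32 \left(-48\right) = \left(7 \left(-4\right) - 23\right) \left(-22 + \left(5 - 3\right)\right) + 32 \left(-48\right) = \left(-28 - 23\right) \left(-22 + 2\right) - 1536 = \left(-51\right) \left(-20\right) - 1536 = 1020 - 1536 = -516$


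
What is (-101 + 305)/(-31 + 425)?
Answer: 102/197 ≈ 0.51777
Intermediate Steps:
(-101 + 305)/(-31 + 425) = 204/394 = 204*(1/394) = 102/197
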